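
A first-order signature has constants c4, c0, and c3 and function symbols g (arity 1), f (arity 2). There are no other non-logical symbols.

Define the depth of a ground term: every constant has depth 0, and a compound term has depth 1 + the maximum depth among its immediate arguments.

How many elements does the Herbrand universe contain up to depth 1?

If N_k denotes the number of depth-≤k ground terms, the 3 constants give N_0 = 3, and each function symbol of arity r contributes N_{k-1}^r new terms at level k: N_k = 3 + N_{k-1} + N_{k-1}^2.
N_0 = 3
N_1 = 3 + 3 + 3^2 = 15

15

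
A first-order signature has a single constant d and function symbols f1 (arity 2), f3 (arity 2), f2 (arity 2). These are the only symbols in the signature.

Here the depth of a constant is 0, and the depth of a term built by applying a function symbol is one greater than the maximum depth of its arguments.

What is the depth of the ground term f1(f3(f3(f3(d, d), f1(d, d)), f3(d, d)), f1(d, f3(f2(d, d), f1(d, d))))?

depth(f3(d, d)) = 1 + max(0, 0) = 1
depth(f1(d, d)) = 1 + max(0, 0) = 1
depth(f3(f3(d, d), f1(d, d))) = 1 + max(1, 1) = 2
depth(f3(f3(f3(d, d), f1(d, d)), f3(d, d))) = 1 + max(2, 1) = 3
depth(f2(d, d)) = 1 + max(0, 0) = 1
depth(f3(f2(d, d), f1(d, d))) = 1 + max(1, 1) = 2
depth(f1(d, f3(f2(d, d), f1(d, d)))) = 1 + max(0, 2) = 3
depth(f1(f3(f3(f3(d, d), f1(d, d)), f3(d, d)), f1(d, f3(f2(d, d), f1(d, d))))) = 1 + max(3, 3) = 4

4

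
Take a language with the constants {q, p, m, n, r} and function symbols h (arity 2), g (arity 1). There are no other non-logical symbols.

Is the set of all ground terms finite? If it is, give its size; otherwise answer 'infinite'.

The signature has at least one function symbol (h, arity 2) and at least one constant (q).
Iterating h gives infinitely many distinct ground terms: q, h(q, q), h(h(q, q), h(q, q)), ...
So the Herbrand universe is infinite.

infinite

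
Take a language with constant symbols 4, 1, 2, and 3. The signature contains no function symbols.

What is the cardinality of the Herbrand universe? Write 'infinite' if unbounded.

There are no function symbols, so every ground term is one of the 4 constants.
The Herbrand universe is {4, 1, 2, 3}, which is finite with 4 elements.

4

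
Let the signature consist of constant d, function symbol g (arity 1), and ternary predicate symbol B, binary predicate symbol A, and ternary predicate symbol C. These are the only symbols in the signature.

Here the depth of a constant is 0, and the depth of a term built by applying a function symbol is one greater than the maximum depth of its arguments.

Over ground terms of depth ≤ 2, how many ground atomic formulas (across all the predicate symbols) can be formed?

63

First count ground terms of depth ≤ 2.
Let N_k count ground terms of depth at most k. Each non-constant term of depth ≤ k is some function symbol applied to depth-≤(k−1) arguments, giving N_k = 1 + N_{k-1}.
N_0 = 1
N_1 = 1 + 1 = 2
N_2 = 1 + 2 = 3
Explicitly: d, g(d), g(g(d)).
So |H| = 3.
For each predicate symbol, the number of ground atoms is |H| raised to its arity; summing:
  B: 3^3 = 27;  A: 3^2 = 9;  C: 3^3 = 27
Total ground atoms: 27 + 9 + 27 = 63.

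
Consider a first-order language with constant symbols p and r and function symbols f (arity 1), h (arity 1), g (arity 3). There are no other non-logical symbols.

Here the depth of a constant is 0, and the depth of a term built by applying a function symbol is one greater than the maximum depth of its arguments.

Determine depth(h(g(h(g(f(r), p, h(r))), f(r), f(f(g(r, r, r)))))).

5

depth(f(r)) = 1 + depth(r) = 1 + 0 = 1
depth(h(r)) = 1 + depth(r) = 1 + 0 = 1
depth(g(f(r), p, h(r))) = 1 + max(1, 0, 1) = 2
depth(h(g(f(r), p, h(r)))) = 1 + depth(g(f(r), p, h(r))) = 1 + 2 = 3
depth(g(r, r, r)) = 1 + max(0, 0, 0) = 1
depth(f(g(r, r, r))) = 1 + depth(g(r, r, r)) = 1 + 1 = 2
depth(f(f(g(r, r, r)))) = 1 + depth(f(g(r, r, r))) = 1 + 2 = 3
depth(g(h(g(f(r), p, h(r))), f(r), f(f(g(r, r, r))))) = 1 + max(3, 1, 3) = 4
depth(h(g(h(g(f(r), p, h(r))), f(r), f(f(g(r, r, r)))))) = 1 + depth(g(h(g(f(r), p, h(r))), f(r), f(f(g(r, r, r))))) = 1 + 4 = 5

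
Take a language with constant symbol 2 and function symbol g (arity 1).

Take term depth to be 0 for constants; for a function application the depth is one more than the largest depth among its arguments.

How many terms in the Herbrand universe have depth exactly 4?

Count level by level. With function symbols g/1, the terms of depth ≤ k are the 1 constant together with each function applied to depth-≤(k−1) tuples, so N_k = 1 + N_{k-1}.
N_0 = 1
N_1 = 1 + 1 = 2
N_2 = 1 + 2 = 3
N_3 = 1 + 3 = 4
N_4 = 1 + 4 = 5
Terms of depth exactly 4: N_4 − N_3 = 5 − 4 = 1.

1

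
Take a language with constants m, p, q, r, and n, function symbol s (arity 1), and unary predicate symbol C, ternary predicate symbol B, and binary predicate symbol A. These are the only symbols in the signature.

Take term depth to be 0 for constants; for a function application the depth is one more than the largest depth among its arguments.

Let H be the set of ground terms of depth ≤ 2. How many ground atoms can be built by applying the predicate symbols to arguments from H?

3615

First count ground terms of depth ≤ 2.
If N_k denotes the number of depth-≤k ground terms, the 5 constants give N_0 = 5, and each function symbol of arity r contributes N_{k-1}^r new terms at level k: N_k = 5 + N_{k-1}.
N_0 = 5
N_1 = 5 + 5 = 10
N_2 = 5 + 10 = 15
So |H| = 15.
A ground atom is a predicate applied to a tuple of terms from H, so the count is the sum over predicates of |H|^arity:
  C: 15;  B: 15^3 = 3375;  A: 15^2 = 225
Total ground atoms: 15 + 3375 + 225 = 3615.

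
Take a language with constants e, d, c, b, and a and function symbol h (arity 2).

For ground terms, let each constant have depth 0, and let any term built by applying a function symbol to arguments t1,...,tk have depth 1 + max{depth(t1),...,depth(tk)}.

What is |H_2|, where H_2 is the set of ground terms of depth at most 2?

905

If N_k denotes the number of depth-≤k ground terms, the 5 constants give N_0 = 5, and each function symbol of arity r contributes N_{k-1}^r new terms at level k: N_k = 5 + N_{k-1}^2.
N_0 = 5
N_1 = 5 + 5^2 = 30
N_2 = 5 + 30^2 = 905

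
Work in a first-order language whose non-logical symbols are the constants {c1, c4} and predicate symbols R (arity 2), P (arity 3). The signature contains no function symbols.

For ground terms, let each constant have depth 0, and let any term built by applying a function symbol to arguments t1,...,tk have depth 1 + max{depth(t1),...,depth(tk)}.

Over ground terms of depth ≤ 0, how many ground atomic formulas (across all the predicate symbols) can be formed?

12

First count ground terms of depth ≤ 0.
With no function symbols every ground term is a constant, so there are exactly 2 ground terms at every depth bound.
N_0 = 2
Explicitly: c1, c4.
So |H| = 2.
Ground atoms are formed by filling each argument slot of a predicate with a term from H, so an r-ary predicate gives |H|^r atoms:
  R: 2^2 = 4;  P: 2^3 = 8
Total ground atoms: 4 + 8 = 12.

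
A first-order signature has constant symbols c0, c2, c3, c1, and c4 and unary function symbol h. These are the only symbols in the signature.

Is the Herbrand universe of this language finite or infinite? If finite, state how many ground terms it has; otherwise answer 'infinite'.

The signature has at least one function symbol (h, arity 1) and at least one constant (c0).
Iterating h gives infinitely many distinct ground terms: c0, h(c0), h(h(c0)), ...
So the Herbrand universe is infinite.

infinite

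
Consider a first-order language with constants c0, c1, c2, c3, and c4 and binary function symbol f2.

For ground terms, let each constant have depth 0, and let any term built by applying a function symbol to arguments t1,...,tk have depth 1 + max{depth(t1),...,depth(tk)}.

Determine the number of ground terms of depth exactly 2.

875

Count level by level. With function symbols f2/2, the terms of depth ≤ k are the 5 constants together with each function applied to depth-≤(k−1) tuples, so N_k = 5 + N_{k-1}^2.
N_0 = 5
N_1 = 5 + 5^2 = 30
N_2 = 5 + 30^2 = 905
Terms of depth exactly 2: N_2 − N_1 = 905 − 30 = 875.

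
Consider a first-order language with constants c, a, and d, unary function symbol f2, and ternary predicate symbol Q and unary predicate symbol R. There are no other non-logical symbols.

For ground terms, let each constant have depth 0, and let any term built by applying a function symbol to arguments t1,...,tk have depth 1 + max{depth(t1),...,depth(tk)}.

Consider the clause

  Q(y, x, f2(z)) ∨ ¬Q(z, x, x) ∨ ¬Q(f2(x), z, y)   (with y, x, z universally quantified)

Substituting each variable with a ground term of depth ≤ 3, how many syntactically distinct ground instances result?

Ground terms of depth ≤ 3:
  Let N_k = |{terms of depth ≤ k}|. Then N_0 = 3 and N_k = 3 + N_{k-1} for k ≥ 1 (one summand per function symbol, arity giving the exponent).
  N_0 = 3
  N_1 = 3 + 3 = 6
  N_2 = 3 + 6 = 9
  N_3 = 3 + 9 = 12
So there are 12 ground terms available for substitution.
There are 3 variables to instantiate (y, x, z), each occurring in at least one literal, so different choices give different ground instances.
Number of ground instances = 12^3 = 1728.

1728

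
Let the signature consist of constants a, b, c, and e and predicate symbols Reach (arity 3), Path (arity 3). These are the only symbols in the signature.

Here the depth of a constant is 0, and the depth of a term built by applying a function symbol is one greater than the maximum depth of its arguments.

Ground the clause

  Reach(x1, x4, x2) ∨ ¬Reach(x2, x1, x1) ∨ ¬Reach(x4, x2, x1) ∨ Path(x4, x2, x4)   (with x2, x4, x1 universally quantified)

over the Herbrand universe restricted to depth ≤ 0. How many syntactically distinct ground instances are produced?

64

Ground terms of depth ≤ 0:
  With no function symbols every ground term is a constant, so there are exactly 4 ground terms at every depth bound.
  N_0 = 4
  Explicitly: a, b, c, e.
So there are 4 ground terms available for substitution.
The clause has 3 distinct variables (x2, x4, x1), each appearing in the body. In the free term algebra distinct substitutions yield syntactically distinct ground instances.
Number of ground instances = 4^3 = 64.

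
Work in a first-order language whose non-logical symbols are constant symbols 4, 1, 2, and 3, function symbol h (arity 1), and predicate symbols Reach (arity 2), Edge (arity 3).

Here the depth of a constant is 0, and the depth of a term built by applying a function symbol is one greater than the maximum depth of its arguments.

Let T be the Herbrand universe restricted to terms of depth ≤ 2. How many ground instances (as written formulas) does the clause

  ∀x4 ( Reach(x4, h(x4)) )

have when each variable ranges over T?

Ground terms of depth ≤ 2:
  If N_k denotes the number of depth-≤k ground terms, the 4 constants give N_0 = 4, and each function symbol of arity r contributes N_{k-1}^r new terms at level k: N_k = 4 + N_{k-1}.
  N_0 = 4
  N_1 = 4 + 4 = 8
  N_2 = 4 + 8 = 12
  Explicitly: 4, 1, 2, 3, h(4), h(1), h(2), h(3), h(h(4)), h(h(1)), h(h(2)), h(h(3)).
So there are 12 ground terms available for substitution.
There is 1 variable to instantiate (x4),  occurring in at least one literal, so different choices give different ground instances.
Number of ground instances = 12.

12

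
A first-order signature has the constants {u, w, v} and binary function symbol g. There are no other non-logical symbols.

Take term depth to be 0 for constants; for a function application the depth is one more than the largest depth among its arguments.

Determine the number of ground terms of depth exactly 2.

135

Let N_k = |{terms of depth ≤ k}|. Then N_0 = 3 and N_k = 3 + N_{k-1}^2 for k ≥ 1 (one summand per function symbol, arity giving the exponent).
N_0 = 3
N_1 = 3 + 3^2 = 12
N_2 = 3 + 12^2 = 147
Terms of depth exactly 2: N_2 − N_1 = 147 − 12 = 135.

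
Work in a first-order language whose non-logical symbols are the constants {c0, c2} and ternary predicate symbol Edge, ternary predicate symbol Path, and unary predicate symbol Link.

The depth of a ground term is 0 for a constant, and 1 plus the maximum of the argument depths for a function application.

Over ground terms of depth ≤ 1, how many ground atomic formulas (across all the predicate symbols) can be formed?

First count ground terms of depth ≤ 1.
With no function symbols every ground term is a constant, so there are exactly 2 ground terms at every depth bound.
N_0 = 2
N_1 = 2
Explicitly: c0, c2.
So |H| = 2.
For each predicate symbol, the number of ground atoms is |H| raised to its arity; summing:
  Edge: 2^3 = 8;  Path: 2^3 = 8;  Link: 2
Total ground atoms: 8 + 8 + 2 = 18.

18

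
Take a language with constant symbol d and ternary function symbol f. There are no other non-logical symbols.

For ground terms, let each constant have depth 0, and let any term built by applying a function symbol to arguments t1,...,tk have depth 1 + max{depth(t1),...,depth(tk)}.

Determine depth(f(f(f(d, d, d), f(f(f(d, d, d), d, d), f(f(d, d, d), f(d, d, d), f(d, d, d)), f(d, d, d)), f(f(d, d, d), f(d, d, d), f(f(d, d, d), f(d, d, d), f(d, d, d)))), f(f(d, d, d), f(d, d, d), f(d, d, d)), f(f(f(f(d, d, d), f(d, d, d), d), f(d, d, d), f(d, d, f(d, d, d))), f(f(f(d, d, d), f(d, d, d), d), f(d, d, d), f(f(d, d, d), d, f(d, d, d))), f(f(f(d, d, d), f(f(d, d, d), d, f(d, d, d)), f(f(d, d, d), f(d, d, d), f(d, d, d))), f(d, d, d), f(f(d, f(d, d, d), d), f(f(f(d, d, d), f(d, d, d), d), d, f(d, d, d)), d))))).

7

depth(f(d, d, d)) = 1 + max(0, 0, 0) = 1
depth(f(f(d, d, d), d, d)) = 1 + max(1, 0, 0) = 2
depth(f(f(d, d, d), f(d, d, d), f(d, d, d))) = 1 + max(1, 1, 1) = 2
depth(f(f(f(d, d, d), d, d), f(f(d, d, d), f(d, d, d), f(d, d, d)), f(d, d, d))) = 1 + max(2, 2, 1) = 3
depth(f(f(d, d, d), f(d, d, d), f(f(d, d, d), f(d, d, d), f(d, d, d)))) = 1 + max(1, 1, 2) = 3
depth(f(f(d, d, d), f(f(f(d, d, d), d, d), f(f(d, d, d), f(d, d, d), f(d, d, d)), f(d, d, d)), f(f(d, d, d), f(d, d, d), f(f(d, d, d), f(d, d, d), f(d, d, d))))) = 1 + max(1, 3, 3) = 4
depth(f(f(d, d, d), f(d, d, d), d)) = 1 + max(1, 1, 0) = 2
depth(f(d, d, f(d, d, d))) = 1 + max(0, 0, 1) = 2
depth(f(f(f(d, d, d), f(d, d, d), d), f(d, d, d), f(d, d, f(d, d, d)))) = 1 + max(2, 1, 2) = 3
depth(f(f(d, d, d), d, f(d, d, d))) = 1 + max(1, 0, 1) = 2
depth(f(f(f(d, d, d), f(d, d, d), d), f(d, d, d), f(f(d, d, d), d, f(d, d, d)))) = 1 + max(2, 1, 2) = 3
depth(f(f(d, d, d), f(f(d, d, d), d, f(d, d, d)), f(f(d, d, d), f(d, d, d), f(d, d, d)))) = 1 + max(1, 2, 2) = 3
depth(f(d, f(d, d, d), d)) = 1 + max(0, 1, 0) = 2
depth(f(f(f(d, d, d), f(d, d, d), d), d, f(d, d, d))) = 1 + max(2, 0, 1) = 3
depth(f(f(d, f(d, d, d), d), f(f(f(d, d, d), f(d, d, d), d), d, f(d, d, d)), d)) = 1 + max(2, 3, 0) = 4
depth(f(f(f(d, d, d), f(f(d, d, d), d, f(d, d, d)), f(f(d, d, d), f(d, d, d), f(d, d, d))), f(d, d, d), f(f(d, f(d, d, d), d), f(f(f(d, d, d), f(d, d, d), d), d, f(d, d, d)), d))) = 1 + max(3, 1, 4) = 5
depth(f(f(f(f(d, d, d), f(d, d, d), d), f(d, d, d), f(d, d, f(d, d, d))), f(f(f(d, d, d), f(d, d, d), d), f(d, d, d), f(f(d, d, d), d, f(d, d, d))), f(f(f(d, d, d), f(f(d, d, d), d, f(d, d, d)), f(f(d, d, d), f(d, d, d), f(d, d, d))), f(d, d, d), f(f(d, f(d, d, d), d), f(f(f(d, d, d), f(d, d, d), d), d, f(d, d, d)), d)))) = 1 + max(3, 3, 5) = 6
depth(f(f(f(d, d, d), f(f(f(d, d, d), d, d), f(f(d, d, d), f(d, d, d), f(d, d, d)), f(d, d, d)), f(f(d, d, d), f(d, d, d), f(f(d, d, d), f(d, d, d), f(d, d, d)))), f(f(d, d, d), f(d, d, d), f(d, d, d)), f(f(f(f(d, d, d), f(d, d, d), d), f(d, d, d), f(d, d, f(d, d, d))), f(f(f(d, d, d), f(d, d, d), d), f(d, d, d), f(f(d, d, d), d, f(d, d, d))), f(f(f(d, d, d), f(f(d, d, d), d, f(d, d, d)), f(f(d, d, d), f(d, d, d), f(d, d, d))), f(d, d, d), f(f(d, f(d, d, d), d), f(f(f(d, d, d), f(d, d, d), d), d, f(d, d, d)), d))))) = 1 + max(4, 2, 6) = 7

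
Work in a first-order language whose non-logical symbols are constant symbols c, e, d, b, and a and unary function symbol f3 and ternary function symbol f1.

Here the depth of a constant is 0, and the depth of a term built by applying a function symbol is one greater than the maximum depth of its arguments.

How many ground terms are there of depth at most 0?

5

Let N_k count ground terms of depth at most k. Each non-constant term of depth ≤ k is some function symbol applied to depth-≤(k−1) arguments, giving N_k = 5 + N_{k-1} + N_{k-1}^3.
N_0 = 5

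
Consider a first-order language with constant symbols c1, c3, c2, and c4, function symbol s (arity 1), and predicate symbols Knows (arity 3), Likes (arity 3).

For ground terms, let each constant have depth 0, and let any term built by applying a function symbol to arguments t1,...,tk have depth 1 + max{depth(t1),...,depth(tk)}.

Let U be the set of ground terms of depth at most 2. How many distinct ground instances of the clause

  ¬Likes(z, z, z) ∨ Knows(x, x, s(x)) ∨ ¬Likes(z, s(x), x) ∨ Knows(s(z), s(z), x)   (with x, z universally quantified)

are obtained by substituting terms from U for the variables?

Ground terms of depth ≤ 2:
  Let N_k = |{terms of depth ≤ k}|. Then N_0 = 4 and N_k = 4 + N_{k-1} for k ≥ 1 (one summand per function symbol, arity giving the exponent).
  N_0 = 4
  N_1 = 4 + 4 = 8
  N_2 = 4 + 8 = 12
So there are 12 ground terms available for substitution.
The clause has 2 distinct variables (x, z), each appearing in the body. In the free term algebra distinct substitutions yield syntactically distinct ground instances.
Number of ground instances = 12^2 = 144.

144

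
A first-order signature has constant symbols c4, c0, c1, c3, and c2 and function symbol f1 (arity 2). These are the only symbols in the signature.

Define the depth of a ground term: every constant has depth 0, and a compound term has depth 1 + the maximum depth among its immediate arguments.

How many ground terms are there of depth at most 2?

905

If N_k denotes the number of depth-≤k ground terms, the 5 constants give N_0 = 5, and each function symbol of arity r contributes N_{k-1}^r new terms at level k: N_k = 5 + N_{k-1}^2.
N_0 = 5
N_1 = 5 + 5^2 = 30
N_2 = 5 + 30^2 = 905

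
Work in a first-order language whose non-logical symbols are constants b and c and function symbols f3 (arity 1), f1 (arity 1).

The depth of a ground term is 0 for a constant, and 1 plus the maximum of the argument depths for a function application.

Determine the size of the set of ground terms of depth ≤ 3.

Write N_k for the number of ground terms of depth ≤ k. A term of depth ≤ k is either a constant or a function symbol applied to arguments of depth ≤ k−1, so N_k = 2 + N_{k-1} + N_{k-1}.
N_0 = 2
N_1 = 2 + 2 + 2 = 6
N_2 = 2 + 6 + 6 = 14
N_3 = 2 + 14 + 14 = 30

30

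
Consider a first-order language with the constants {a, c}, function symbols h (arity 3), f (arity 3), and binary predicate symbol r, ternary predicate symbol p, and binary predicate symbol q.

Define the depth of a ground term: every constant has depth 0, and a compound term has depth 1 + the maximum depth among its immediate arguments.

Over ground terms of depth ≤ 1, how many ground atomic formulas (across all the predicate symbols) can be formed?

6480

First count ground terms of depth ≤ 1.
Let N_k = |{terms of depth ≤ k}|. Then N_0 = 2 and N_k = 2 + N_{k-1}^3 + N_{k-1}^3 for k ≥ 1 (one summand per function symbol, arity giving the exponent).
N_0 = 2
N_1 = 2 + 2^3 + 2^3 = 18
So |H| = 18.
Ground atoms are formed by filling each argument slot of a predicate with a term from H, so an r-ary predicate gives |H|^r atoms:
  r: 18^2 = 324;  p: 18^3 = 5832;  q: 18^2 = 324
Total ground atoms: 324 + 5832 + 324 = 6480.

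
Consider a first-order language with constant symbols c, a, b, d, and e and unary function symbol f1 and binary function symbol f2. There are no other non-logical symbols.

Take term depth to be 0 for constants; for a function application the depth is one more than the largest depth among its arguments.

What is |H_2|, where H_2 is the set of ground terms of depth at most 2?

If N_k denotes the number of depth-≤k ground terms, the 5 constants give N_0 = 5, and each function symbol of arity r contributes N_{k-1}^r new terms at level k: N_k = 5 + N_{k-1} + N_{k-1}^2.
N_0 = 5
N_1 = 5 + 5 + 5^2 = 35
N_2 = 5 + 35 + 35^2 = 1265

1265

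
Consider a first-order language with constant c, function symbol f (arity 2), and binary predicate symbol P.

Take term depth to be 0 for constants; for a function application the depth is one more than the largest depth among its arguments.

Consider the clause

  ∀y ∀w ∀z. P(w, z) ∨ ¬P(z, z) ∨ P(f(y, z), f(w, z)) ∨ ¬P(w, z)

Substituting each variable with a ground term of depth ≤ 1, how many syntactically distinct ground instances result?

Ground terms of depth ≤ 1:
  Let N_k = |{terms of depth ≤ k}|. Then N_0 = 1 and N_k = 1 + N_{k-1}^2 for k ≥ 1 (one summand per function symbol, arity giving the exponent).
  N_0 = 1
  N_1 = 1 + 1^2 = 2
  Explicitly: c, f(c, c).
So there are 2 ground terms available for substitution.
There are 3 variables to instantiate (y, w, z), each occurring in at least one literal, so different choices give different ground instances.
Number of ground instances = 2^3 = 8.

8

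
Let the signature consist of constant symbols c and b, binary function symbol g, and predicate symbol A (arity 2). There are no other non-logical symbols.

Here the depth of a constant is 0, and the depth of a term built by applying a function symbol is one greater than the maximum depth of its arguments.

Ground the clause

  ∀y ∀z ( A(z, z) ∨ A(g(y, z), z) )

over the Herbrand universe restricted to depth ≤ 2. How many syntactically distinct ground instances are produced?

1444

Ground terms of depth ≤ 2:
  Count level by level. With function symbols g/2, the terms of depth ≤ k are the 2 constants together with each function applied to depth-≤(k−1) tuples, so N_k = 2 + N_{k-1}^2.
  N_0 = 2
  N_1 = 2 + 2^2 = 6
  N_2 = 2 + 6^2 = 38
So there are 38 ground terms available for substitution.
The body mentions every one of the 2 quantified variables; since ground terms form a free algebra, no two substitutions collapse to the same formula.
Number of ground instances = 38^2 = 1444.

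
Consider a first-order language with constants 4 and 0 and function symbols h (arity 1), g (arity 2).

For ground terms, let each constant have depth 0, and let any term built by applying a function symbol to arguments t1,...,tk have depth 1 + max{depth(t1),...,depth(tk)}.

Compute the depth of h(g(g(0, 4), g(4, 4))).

depth(g(0, 4)) = 1 + max(0, 0) = 1
depth(g(4, 4)) = 1 + max(0, 0) = 1
depth(g(g(0, 4), g(4, 4))) = 1 + max(1, 1) = 2
depth(h(g(g(0, 4), g(4, 4)))) = 1 + depth(g(g(0, 4), g(4, 4))) = 1 + 2 = 3

3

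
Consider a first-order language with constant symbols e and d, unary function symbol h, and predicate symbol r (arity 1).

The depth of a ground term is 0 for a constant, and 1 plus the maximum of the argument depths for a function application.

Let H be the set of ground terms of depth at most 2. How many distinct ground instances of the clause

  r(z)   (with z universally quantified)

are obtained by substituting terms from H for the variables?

6

Ground terms of depth ≤ 2:
  If N_k denotes the number of depth-≤k ground terms, the 2 constants give N_0 = 2, and each function symbol of arity r contributes N_{k-1}^r new terms at level k: N_k = 2 + N_{k-1}.
  N_0 = 2
  N_1 = 2 + 2 = 4
  N_2 = 2 + 4 = 6
So there are 6 ground terms available for substitution.
There is 1 variable to instantiate (z),  occurring in at least one literal, so different choices give different ground instances.
Number of ground instances = 6.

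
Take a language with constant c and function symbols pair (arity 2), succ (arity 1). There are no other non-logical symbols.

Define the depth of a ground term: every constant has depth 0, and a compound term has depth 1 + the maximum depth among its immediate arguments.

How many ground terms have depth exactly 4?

Count level by level. With function symbols pair/2, succ/1, the terms of depth ≤ k are the 1 constant together with each function applied to depth-≤(k−1) tuples, so N_k = 1 + N_{k-1}^2 + N_{k-1}.
N_0 = 1
N_1 = 1 + 1^2 + 1 = 3
N_2 = 1 + 3^2 + 3 = 13
N_3 = 1 + 13^2 + 13 = 183
N_4 = 1 + 183^2 + 183 = 33673
Terms of depth exactly 4: N_4 − N_3 = 33673 − 183 = 33490.

33490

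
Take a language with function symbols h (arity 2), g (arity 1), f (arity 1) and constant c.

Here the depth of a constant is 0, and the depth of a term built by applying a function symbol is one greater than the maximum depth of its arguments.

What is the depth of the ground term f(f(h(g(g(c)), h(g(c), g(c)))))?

depth(g(c)) = 1 + depth(c) = 1 + 0 = 1
depth(g(g(c))) = 1 + depth(g(c)) = 1 + 1 = 2
depth(h(g(c), g(c))) = 1 + max(1, 1) = 2
depth(h(g(g(c)), h(g(c), g(c)))) = 1 + max(2, 2) = 3
depth(f(h(g(g(c)), h(g(c), g(c))))) = 1 + depth(h(g(g(c)), h(g(c), g(c)))) = 1 + 3 = 4
depth(f(f(h(g(g(c)), h(g(c), g(c)))))) = 1 + depth(f(h(g(g(c)), h(g(c), g(c))))) = 1 + 4 = 5

5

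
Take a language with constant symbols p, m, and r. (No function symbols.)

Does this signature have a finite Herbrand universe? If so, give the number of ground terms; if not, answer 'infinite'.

There are no function symbols, so every ground term is one of the 3 constants.
The Herbrand universe is {p, m, r}, which is finite with 3 elements.

3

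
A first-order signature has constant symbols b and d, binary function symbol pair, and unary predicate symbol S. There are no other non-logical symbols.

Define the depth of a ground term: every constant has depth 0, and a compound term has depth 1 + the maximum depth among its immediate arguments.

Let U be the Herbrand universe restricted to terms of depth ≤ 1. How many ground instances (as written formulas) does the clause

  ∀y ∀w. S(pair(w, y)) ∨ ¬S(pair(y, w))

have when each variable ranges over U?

36

Ground terms of depth ≤ 1:
  Write N_k for the number of ground terms of depth ≤ k. A term of depth ≤ k is either a constant or a function symbol applied to arguments of depth ≤ k−1, so N_k = 2 + N_{k-1}^2.
  N_0 = 2
  N_1 = 2 + 2^2 = 6
  Explicitly: b, d, pair(b, b), pair(b, d), pair(d, b), pair(d, d).
So there are 6 ground terms available for substitution.
Each of y, w ranges independently over the available ground terms, and distinct assignments produce distinct instances.
Number of ground instances = 6^2 = 36.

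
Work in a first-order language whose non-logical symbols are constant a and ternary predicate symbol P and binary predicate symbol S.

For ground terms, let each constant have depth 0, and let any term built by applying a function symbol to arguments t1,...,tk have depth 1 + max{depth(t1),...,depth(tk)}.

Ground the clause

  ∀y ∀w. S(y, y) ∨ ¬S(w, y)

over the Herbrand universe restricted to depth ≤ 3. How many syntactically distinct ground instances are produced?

Ground terms of depth ≤ 3:
  With no function symbols every ground term is a constant, so there is exactly 1 ground term at every depth bound.
  N_0 = 1
  N_1 = 1
  N_2 = 1
  N_3 = 1
So there is exactly 1 ground term available for substitution.
The clause has 2 distinct variables (y, w), each appearing in the body. In the free term algebra distinct substitutions yield syntactically distinct ground instances.
Number of ground instances = 1^2 = 1.

1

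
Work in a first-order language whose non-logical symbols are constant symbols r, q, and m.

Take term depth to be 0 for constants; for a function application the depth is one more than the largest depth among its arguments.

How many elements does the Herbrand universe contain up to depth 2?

With no function symbols every ground term is a constant, so there are exactly 3 ground terms at every depth bound.
N_0 = 3
N_1 = 3
N_2 = 3

3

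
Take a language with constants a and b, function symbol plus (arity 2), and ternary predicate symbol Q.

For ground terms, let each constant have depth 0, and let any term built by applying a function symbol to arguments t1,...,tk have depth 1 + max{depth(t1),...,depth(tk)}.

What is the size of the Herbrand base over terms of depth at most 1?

First count ground terms of depth ≤ 1.
If N_k denotes the number of depth-≤k ground terms, the 2 constants give N_0 = 2, and each function symbol of arity r contributes N_{k-1}^r new terms at level k: N_k = 2 + N_{k-1}^2.
N_0 = 2
N_1 = 2 + 2^2 = 6
Explicitly: a, b, plus(a, a), plus(a, b), plus(b, a), plus(b, b).
So |H| = 6.
A ground atom is a predicate applied to a tuple of terms from H, so the count is the sum over predicates of |H|^arity:
  Q: 6^3 = 216
Total ground atoms: 216.

216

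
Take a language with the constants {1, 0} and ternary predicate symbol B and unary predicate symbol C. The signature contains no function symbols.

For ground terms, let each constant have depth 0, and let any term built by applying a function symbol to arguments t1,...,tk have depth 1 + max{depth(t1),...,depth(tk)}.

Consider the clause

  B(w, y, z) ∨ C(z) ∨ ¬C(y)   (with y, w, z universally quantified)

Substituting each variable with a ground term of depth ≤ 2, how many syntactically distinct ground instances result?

8

Ground terms of depth ≤ 2:
  With no function symbols every ground term is a constant, so there are exactly 2 ground terms at every depth bound.
  N_0 = 2
  N_1 = 2
  N_2 = 2
  Explicitly: 1, 0.
So there are 2 ground terms available for substitution.
Each of y, w, z ranges independently over the available ground terms, and distinct assignments produce distinct instances.
Number of ground instances = 2^3 = 8.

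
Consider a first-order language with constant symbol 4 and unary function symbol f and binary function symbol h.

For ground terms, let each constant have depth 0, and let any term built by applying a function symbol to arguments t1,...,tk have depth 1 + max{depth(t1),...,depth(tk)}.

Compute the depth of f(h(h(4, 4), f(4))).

3

depth(h(4, 4)) = 1 + max(0, 0) = 1
depth(f(4)) = 1 + depth(4) = 1 + 0 = 1
depth(h(h(4, 4), f(4))) = 1 + max(1, 1) = 2
depth(f(h(h(4, 4), f(4)))) = 1 + depth(h(h(4, 4), f(4))) = 1 + 2 = 3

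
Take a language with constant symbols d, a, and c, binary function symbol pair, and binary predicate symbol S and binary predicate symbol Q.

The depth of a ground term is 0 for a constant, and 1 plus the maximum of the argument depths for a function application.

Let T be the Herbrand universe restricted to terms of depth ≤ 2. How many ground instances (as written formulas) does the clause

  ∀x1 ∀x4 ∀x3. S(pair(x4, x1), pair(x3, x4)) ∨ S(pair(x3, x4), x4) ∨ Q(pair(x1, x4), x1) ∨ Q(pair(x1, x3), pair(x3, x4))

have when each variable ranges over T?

Ground terms of depth ≤ 2:
  Let N_k = |{terms of depth ≤ k}|. Then N_0 = 3 and N_k = 3 + N_{k-1}^2 for k ≥ 1 (one summand per function symbol, arity giving the exponent).
  N_0 = 3
  N_1 = 3 + 3^2 = 12
  N_2 = 3 + 12^2 = 147
So there are 147 ground terms available for substitution.
The clause has 3 distinct variables (x1, x4, x3), each appearing in the body. In the free term algebra distinct substitutions yield syntactically distinct ground instances.
Number of ground instances = 147^3 = 3176523.

3176523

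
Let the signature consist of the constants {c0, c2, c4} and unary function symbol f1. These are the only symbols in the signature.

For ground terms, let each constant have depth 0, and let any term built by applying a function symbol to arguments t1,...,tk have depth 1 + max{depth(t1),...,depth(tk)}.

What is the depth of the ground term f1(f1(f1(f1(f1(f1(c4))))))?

6

depth(f1(c4)) = 1 + depth(c4) = 1 + 0 = 1
depth(f1(f1(c4))) = 1 + depth(f1(c4)) = 1 + 1 = 2
depth(f1(f1(f1(c4)))) = 1 + depth(f1(f1(c4))) = 1 + 2 = 3
depth(f1(f1(f1(f1(c4))))) = 1 + depth(f1(f1(f1(c4)))) = 1 + 3 = 4
depth(f1(f1(f1(f1(f1(c4)))))) = 1 + depth(f1(f1(f1(f1(c4))))) = 1 + 4 = 5
depth(f1(f1(f1(f1(f1(f1(c4))))))) = 1 + depth(f1(f1(f1(f1(f1(c4)))))) = 1 + 5 = 6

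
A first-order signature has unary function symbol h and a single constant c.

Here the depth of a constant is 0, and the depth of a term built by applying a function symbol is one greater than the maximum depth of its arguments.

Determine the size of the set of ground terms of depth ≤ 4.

Write N_k for the number of ground terms of depth ≤ k. A term of depth ≤ k is either a constant or a function symbol applied to arguments of depth ≤ k−1, so N_k = 1 + N_{k-1}.
N_0 = 1
N_1 = 1 + 1 = 2
N_2 = 1 + 2 = 3
N_3 = 1 + 3 = 4
N_4 = 1 + 4 = 5

5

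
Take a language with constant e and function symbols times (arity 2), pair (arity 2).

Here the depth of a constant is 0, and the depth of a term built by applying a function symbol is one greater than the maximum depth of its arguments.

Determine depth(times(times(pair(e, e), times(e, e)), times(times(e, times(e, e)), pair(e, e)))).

depth(pair(e, e)) = 1 + max(0, 0) = 1
depth(times(e, e)) = 1 + max(0, 0) = 1
depth(times(pair(e, e), times(e, e))) = 1 + max(1, 1) = 2
depth(times(e, times(e, e))) = 1 + max(0, 1) = 2
depth(times(times(e, times(e, e)), pair(e, e))) = 1 + max(2, 1) = 3
depth(times(times(pair(e, e), times(e, e)), times(times(e, times(e, e)), pair(e, e)))) = 1 + max(2, 3) = 4

4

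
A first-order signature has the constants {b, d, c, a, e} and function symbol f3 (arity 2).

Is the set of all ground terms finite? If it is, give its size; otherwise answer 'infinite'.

infinite

The signature has at least one function symbol (f3, arity 2) and at least one constant (b).
Iterating f3 gives infinitely many distinct ground terms: b, f3(b, b), f3(f3(b, b), f3(b, b)), ...
So the Herbrand universe is infinite.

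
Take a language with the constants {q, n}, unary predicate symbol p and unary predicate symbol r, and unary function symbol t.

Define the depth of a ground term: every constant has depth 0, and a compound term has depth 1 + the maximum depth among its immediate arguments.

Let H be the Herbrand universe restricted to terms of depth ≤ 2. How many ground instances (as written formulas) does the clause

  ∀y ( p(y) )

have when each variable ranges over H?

Ground terms of depth ≤ 2:
  If N_k denotes the number of depth-≤k ground terms, the 2 constants give N_0 = 2, and each function symbol of arity r contributes N_{k-1}^r new terms at level k: N_k = 2 + N_{k-1}.
  N_0 = 2
  N_1 = 2 + 2 = 4
  N_2 = 2 + 4 = 6
So there are 6 ground terms available for substitution.
There is 1 variable to instantiate (y),  occurring in at least one literal, so different choices give different ground instances.
Number of ground instances = 6.

6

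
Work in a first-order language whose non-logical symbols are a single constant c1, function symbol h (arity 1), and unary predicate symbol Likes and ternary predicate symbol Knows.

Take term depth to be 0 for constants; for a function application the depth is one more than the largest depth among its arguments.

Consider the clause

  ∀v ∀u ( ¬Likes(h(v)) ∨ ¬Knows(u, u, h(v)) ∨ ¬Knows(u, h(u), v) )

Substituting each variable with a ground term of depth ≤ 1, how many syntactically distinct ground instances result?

Ground terms of depth ≤ 1:
  Let N_k count ground terms of depth at most k. Each non-constant term of depth ≤ k is some function symbol applied to depth-≤(k−1) arguments, giving N_k = 1 + N_{k-1}.
  N_0 = 1
  N_1 = 1 + 1 = 2
  Explicitly: c1, h(c1).
So there are 2 ground terms available for substitution.
The clause has 2 distinct variables (v, u), each appearing in the body. In the free term algebra distinct substitutions yield syntactically distinct ground instances.
Number of ground instances = 2^2 = 4.

4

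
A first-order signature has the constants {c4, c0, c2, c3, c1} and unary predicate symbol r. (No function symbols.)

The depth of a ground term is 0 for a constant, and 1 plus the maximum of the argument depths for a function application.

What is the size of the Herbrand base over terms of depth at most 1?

First count ground terms of depth ≤ 1.
With no function symbols every ground term is a constant, so there are exactly 5 ground terms at every depth bound.
N_0 = 5
N_1 = 5
Explicitly: c4, c0, c2, c3, c1.
So |H| = 5.
For each predicate symbol, the number of ground atoms is |H| raised to its arity; summing:
  r: 5
Total ground atoms: 5.

5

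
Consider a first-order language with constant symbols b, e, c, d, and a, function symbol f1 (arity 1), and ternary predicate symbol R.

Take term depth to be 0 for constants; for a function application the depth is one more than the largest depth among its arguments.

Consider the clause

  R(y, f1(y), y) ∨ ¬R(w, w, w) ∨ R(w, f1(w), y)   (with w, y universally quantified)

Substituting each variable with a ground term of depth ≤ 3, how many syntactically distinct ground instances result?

400

Ground terms of depth ≤ 3:
  If N_k denotes the number of depth-≤k ground terms, the 5 constants give N_0 = 5, and each function symbol of arity r contributes N_{k-1}^r new terms at level k: N_k = 5 + N_{k-1}.
  N_0 = 5
  N_1 = 5 + 5 = 10
  N_2 = 5 + 10 = 15
  N_3 = 5 + 15 = 20
So there are 20 ground terms available for substitution.
The body mentions every one of the 2 quantified variables; since ground terms form a free algebra, no two substitutions collapse to the same formula.
Number of ground instances = 20^2 = 400.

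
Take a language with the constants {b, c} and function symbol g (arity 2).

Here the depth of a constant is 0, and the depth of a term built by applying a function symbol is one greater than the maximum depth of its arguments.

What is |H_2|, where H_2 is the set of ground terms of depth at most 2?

Count level by level. With function symbols g/2, the terms of depth ≤ k are the 2 constants together with each function applied to depth-≤(k−1) tuples, so N_k = 2 + N_{k-1}^2.
N_0 = 2
N_1 = 2 + 2^2 = 6
N_2 = 2 + 6^2 = 38

38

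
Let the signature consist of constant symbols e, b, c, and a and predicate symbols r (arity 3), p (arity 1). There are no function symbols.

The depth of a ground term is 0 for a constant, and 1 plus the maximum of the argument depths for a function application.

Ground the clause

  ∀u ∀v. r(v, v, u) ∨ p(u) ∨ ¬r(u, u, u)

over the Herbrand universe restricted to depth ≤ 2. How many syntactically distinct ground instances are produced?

Ground terms of depth ≤ 2:
  With no function symbols every ground term is a constant, so there are exactly 4 ground terms at every depth bound.
  N_0 = 4
  N_1 = 4
  N_2 = 4
  Explicitly: e, b, c, a.
So there are 4 ground terms available for substitution.
The body mentions every one of the 2 quantified variables; since ground terms form a free algebra, no two substitutions collapse to the same formula.
Number of ground instances = 4^2 = 16.

16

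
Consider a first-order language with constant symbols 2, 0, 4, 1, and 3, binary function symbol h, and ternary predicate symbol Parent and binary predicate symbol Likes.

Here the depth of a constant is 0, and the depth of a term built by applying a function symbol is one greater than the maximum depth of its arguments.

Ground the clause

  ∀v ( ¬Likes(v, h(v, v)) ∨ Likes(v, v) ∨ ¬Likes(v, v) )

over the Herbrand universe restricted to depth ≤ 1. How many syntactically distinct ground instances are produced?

Ground terms of depth ≤ 1:
  Let N_k = |{terms of depth ≤ k}|. Then N_0 = 5 and N_k = 5 + N_{k-1}^2 for k ≥ 1 (one summand per function symbol, arity giving the exponent).
  N_0 = 5
  N_1 = 5 + 5^2 = 30
So there are 30 ground terms available for substitution.
The clause has 1 distinct variable (v), which appears in the body. In the free term algebra distinct substitutions yield syntactically distinct ground instances.
Number of ground instances = 30.

30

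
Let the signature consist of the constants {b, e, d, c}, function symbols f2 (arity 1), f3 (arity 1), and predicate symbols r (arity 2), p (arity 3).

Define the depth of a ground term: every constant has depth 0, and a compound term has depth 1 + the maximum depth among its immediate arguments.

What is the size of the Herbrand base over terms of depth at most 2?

22736

First count ground terms of depth ≤ 2.
Count level by level. With function symbols f2/1, f3/1, the terms of depth ≤ k are the 4 constants together with each function applied to depth-≤(k−1) tuples, so N_k = 4 + N_{k-1} + N_{k-1}.
N_0 = 4
N_1 = 4 + 4 + 4 = 12
N_2 = 4 + 12 + 12 = 28
So |H| = 28.
A ground atom is a predicate applied to a tuple of terms from H, so the count is the sum over predicates of |H|^arity:
  r: 28^2 = 784;  p: 28^3 = 21952
Total ground atoms: 784 + 21952 = 22736.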